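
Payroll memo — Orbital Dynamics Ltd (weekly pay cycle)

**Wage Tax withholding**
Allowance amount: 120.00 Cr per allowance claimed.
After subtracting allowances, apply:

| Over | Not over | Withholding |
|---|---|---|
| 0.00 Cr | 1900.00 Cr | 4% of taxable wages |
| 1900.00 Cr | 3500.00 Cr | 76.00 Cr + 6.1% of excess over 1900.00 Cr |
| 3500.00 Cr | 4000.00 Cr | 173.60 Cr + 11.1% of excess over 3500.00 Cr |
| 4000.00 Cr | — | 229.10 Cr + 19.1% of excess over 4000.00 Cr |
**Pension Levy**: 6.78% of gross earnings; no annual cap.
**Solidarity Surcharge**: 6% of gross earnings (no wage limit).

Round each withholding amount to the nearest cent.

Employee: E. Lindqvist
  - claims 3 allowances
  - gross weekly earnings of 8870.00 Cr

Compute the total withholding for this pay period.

2224.10 Cr

Wage Tax: taxable = 8870.00 Cr − 3×120.00 Cr = 8510.00 Cr
  229.10 Cr + 19.1% × (8510.00 Cr − 4000.00 Cr) = 229.10 Cr + 19.1% × 4510.00 Cr = 1090.51 Cr
Pension Levy: 6.78% × 8870.00 Cr = 601.39 Cr
Solidarity Surcharge: 6% × 8870.00 Cr = 532.20 Cr
Total: 1090.51 Cr + 601.39 Cr + 532.20 Cr = 2224.10 Cr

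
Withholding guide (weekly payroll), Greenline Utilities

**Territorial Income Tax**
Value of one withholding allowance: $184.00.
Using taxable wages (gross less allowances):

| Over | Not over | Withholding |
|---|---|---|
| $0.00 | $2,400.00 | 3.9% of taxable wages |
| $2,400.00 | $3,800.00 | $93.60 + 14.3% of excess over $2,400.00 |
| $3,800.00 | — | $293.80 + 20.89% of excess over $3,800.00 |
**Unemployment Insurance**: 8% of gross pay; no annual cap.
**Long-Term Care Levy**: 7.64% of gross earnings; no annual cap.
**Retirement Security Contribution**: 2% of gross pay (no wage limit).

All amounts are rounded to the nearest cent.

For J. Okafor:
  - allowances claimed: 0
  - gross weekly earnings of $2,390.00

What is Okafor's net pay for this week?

Territorial Income Tax: taxable = $2,390.00
  3.9% × $2,390.00 = $93.21
Unemployment Insurance: 8% × $2,390.00 = $191.20
Long-Term Care Levy: 7.64% × $2,390.00 = $182.60
Retirement Security Contribution: 2% × $2,390.00 = $47.80
Total withheld: $93.21 + $191.20 + $182.60 + $47.80 = $514.81
Net pay: $2,390.00 − $514.81 = $1,875.19

$1,875.19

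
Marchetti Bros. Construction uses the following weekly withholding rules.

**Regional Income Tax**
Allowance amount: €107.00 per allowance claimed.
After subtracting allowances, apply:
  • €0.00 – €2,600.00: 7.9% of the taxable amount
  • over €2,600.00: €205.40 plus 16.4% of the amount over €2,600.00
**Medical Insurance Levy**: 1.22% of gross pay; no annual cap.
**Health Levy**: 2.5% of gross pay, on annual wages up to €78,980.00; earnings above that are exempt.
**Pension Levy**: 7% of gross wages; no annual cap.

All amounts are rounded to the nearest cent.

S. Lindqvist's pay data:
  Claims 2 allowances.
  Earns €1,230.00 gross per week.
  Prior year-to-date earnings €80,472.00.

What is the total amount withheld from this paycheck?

Regional Income Tax: taxable = €1,230.00 − 2×€107.00 = €1,016.00
  7.9% × €1,016.00 = €80.26
Medical Insurance Levy: 1.22% × €1,230.00 = €15.01
Health Levy: YTD €80,472.00 ≥ cap €78,980.00 → €0.00
Pension Levy: 7% × €1,230.00 = €86.10
Total: €80.26 + €15.01 + €0.00 + €86.10 = €181.37

€181.37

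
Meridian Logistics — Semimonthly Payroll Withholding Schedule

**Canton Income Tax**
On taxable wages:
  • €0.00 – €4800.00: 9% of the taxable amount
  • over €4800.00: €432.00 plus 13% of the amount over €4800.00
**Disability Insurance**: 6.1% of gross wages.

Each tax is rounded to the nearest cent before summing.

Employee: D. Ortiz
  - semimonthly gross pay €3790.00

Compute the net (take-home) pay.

€3217.71

Canton Income Tax: taxable = €3790.00
  9% × €3790.00 = €341.10
Disability Insurance: 6.1% × €3790.00 = €231.19
Total withheld: €341.10 + €231.19 = €572.29
Net pay: €3790.00 − €572.29 = €3217.71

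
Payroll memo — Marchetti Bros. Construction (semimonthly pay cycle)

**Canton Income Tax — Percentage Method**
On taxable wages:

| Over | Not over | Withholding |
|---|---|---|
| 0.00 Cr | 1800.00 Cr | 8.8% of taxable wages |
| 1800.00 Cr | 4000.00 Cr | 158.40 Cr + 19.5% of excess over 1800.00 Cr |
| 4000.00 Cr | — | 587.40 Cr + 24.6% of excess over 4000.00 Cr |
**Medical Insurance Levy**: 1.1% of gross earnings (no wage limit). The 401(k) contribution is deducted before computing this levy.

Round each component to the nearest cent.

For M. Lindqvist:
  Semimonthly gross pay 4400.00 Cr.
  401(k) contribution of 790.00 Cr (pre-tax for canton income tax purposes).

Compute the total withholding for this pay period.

551.06 Cr

Canton Income Tax: taxable = 4400.00 Cr − 790.00 Cr = 3610.00 Cr
  158.40 Cr + 19.5% × (3610.00 Cr − 1800.00 Cr) = 158.40 Cr + 19.5% × 1810.00 Cr = 511.35 Cr
Medical Insurance Levy: 1.1% × 3610.00 Cr = 39.71 Cr
Total: 511.35 Cr + 39.71 Cr = 551.06 Cr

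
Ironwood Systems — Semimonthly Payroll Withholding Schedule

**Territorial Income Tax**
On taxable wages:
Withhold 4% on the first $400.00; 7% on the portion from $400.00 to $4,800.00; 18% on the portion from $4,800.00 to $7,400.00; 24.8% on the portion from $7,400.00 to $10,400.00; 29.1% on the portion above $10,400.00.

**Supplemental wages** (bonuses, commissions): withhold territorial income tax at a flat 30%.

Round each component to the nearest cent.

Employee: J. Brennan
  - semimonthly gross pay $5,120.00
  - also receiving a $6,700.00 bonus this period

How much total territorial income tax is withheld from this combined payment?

Territorial Income Tax: taxable = $5,120.00
  $324.00 + 18% × ($5,120.00 − $4,800.00) = $324.00 + 18% × $320.00 = $381.60
Supplemental (30% flat on bonus): 30% × $6,700.00 = $2,010.00
Total territorial income tax: $381.60 + $2,010.00 = $2,391.60

$2,391.60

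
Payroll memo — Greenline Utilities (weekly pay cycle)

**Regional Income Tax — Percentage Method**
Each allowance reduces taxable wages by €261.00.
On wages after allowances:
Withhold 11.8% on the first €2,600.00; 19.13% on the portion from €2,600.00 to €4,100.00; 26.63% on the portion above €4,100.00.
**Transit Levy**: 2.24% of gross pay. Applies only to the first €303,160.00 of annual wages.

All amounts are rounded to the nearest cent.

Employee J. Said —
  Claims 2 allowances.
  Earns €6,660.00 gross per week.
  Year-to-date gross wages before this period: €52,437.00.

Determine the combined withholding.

€1,285.65

Regional Income Tax: taxable = €6,660.00 − 2×€261.00 = €6,138.00
  €593.75 + 26.63% × (€6,138.00 − €4,100.00) = €593.75 + 26.63% × €2,038.00 = €1,136.47
Transit Levy: 2.24% × €6,660.00 = €149.18
Total: €1,136.47 + €149.18 = €1,285.65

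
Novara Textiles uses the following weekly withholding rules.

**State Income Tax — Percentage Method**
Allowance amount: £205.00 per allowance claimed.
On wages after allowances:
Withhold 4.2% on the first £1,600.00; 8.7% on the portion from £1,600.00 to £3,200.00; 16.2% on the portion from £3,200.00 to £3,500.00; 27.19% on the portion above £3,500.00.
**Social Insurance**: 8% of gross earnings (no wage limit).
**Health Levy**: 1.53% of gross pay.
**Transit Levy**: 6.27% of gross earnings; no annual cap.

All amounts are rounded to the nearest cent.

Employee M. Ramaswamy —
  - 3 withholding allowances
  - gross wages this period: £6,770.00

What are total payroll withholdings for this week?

State Income Tax: taxable = £6,770.00 − 3×£205.00 = £6,155.00
  £255.00 + 27.19% × (£6,155.00 − £3,500.00) = £255.00 + 27.19% × £2,655.00 = £976.89
Social Insurance: 8% × £6,770.00 = £541.60
Health Levy: 1.53% × £6,770.00 = £103.58
Transit Levy: 6.27% × £6,770.00 = £424.48
Total: £976.89 + £541.60 + £103.58 + £424.48 = £2,046.55

£2,046.55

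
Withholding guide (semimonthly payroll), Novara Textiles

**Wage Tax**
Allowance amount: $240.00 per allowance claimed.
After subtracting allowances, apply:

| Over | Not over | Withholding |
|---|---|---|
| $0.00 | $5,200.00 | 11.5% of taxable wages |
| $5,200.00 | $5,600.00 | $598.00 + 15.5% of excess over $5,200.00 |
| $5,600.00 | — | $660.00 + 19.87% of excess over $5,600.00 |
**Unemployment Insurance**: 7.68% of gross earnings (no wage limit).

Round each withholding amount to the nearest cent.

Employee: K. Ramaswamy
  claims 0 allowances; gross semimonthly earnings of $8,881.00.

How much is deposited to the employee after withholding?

$6,887.01

Wage Tax: taxable = $8,881.00
  $660.00 + 19.87% × ($8,881.00 − $5,600.00) = $660.00 + 19.87% × $3,281.00 = $1,311.93
Unemployment Insurance: 7.68% × $8,881.00 = $682.06
Total withheld: $1,311.93 + $682.06 = $1,993.99
Net pay: $8,881.00 − $1,993.99 = $6,887.01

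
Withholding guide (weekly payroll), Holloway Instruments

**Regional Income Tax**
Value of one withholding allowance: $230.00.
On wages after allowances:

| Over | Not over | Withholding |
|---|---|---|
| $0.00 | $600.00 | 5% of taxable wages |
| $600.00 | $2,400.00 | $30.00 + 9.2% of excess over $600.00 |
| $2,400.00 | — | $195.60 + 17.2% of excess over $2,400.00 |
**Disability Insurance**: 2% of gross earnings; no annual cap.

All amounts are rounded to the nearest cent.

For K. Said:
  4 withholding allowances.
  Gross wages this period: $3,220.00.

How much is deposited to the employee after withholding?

$2,969.20

Regional Income Tax: taxable = $3,220.00 − 4×$230.00 = $2,300.00
  $30.00 + 9.2% × ($2,300.00 − $600.00) = $30.00 + 9.2% × $1,700.00 = $186.40
Disability Insurance: 2% × $3,220.00 = $64.40
Total withheld: $186.40 + $64.40 = $250.80
Net pay: $3,220.00 − $250.80 = $2,969.20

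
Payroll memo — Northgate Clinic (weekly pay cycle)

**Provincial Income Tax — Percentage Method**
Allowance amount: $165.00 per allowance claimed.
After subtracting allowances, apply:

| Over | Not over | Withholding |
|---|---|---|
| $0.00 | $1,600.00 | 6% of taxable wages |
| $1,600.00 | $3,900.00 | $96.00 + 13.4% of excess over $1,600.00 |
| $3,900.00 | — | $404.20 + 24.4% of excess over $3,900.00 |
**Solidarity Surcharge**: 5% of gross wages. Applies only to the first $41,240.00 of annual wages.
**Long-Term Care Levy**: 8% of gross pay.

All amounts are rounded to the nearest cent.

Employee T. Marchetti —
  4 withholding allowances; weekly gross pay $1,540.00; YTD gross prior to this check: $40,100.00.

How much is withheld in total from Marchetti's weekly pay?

Provincial Income Tax: taxable = $1,540.00 − 4×$165.00 = $880.00
  6% × $880.00 = $52.80
Solidarity Surcharge: cap $41,240.00 − YTD $40,100.00 = $1,140.00 subject; 5% × $1,140.00 = $57.00
Long-Term Care Levy: 8% × $1,540.00 = $123.20
Total: $52.80 + $57.00 + $123.20 = $233.00

$233.00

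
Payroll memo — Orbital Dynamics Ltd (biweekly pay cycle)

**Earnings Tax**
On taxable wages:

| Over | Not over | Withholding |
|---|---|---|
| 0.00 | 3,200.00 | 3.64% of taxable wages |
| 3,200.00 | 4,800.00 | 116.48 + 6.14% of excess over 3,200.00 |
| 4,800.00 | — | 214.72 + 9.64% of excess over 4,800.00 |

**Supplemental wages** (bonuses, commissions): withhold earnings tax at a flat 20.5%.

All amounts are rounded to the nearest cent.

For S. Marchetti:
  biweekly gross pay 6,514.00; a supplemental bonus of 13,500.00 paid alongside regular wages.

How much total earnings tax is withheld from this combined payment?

Earnings Tax: taxable = 6,514.00
  214.72 + 9.64% × (6,514.00 − 4,800.00) = 214.72 + 9.64% × 1,714.00 = 379.95
Supplemental (20.5% flat on bonus): 20.5% × 13,500.00 = 2,767.50
Total earnings tax: 379.95 + 2,767.50 = 3,147.45

3,147.45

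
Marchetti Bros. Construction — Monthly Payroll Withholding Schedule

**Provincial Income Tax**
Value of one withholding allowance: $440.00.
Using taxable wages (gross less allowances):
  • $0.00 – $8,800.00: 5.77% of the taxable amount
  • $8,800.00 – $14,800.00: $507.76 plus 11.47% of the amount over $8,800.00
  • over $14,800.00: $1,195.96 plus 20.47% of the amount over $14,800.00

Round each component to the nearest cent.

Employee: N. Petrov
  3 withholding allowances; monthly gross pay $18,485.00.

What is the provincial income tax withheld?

$1,680.08

Provincial Income Tax: taxable = $18,485.00 − 3×$440.00 = $17,165.00
  $1,195.96 + 20.47% × ($17,165.00 − $14,800.00) = $1,195.96 + 20.47% × $2,365.00 = $1,680.08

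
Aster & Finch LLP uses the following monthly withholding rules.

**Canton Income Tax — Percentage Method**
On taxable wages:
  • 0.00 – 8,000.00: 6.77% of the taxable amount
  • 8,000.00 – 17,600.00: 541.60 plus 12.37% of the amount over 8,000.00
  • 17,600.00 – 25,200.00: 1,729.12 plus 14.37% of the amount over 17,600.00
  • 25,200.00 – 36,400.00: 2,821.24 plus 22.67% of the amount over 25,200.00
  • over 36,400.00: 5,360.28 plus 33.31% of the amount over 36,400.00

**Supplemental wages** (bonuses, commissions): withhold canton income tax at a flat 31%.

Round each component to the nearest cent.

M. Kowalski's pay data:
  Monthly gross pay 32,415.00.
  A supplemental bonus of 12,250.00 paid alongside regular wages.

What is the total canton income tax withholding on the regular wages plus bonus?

8,254.38

Canton Income Tax: taxable = 32,415.00
  2,821.24 + 22.67% × (32,415.00 − 25,200.00) = 2,821.24 + 22.67% × 7,215.00 = 4,456.88
Supplemental (31% flat on bonus): 31% × 12,250.00 = 3,797.50
Total canton income tax: 4,456.88 + 3,797.50 = 8,254.38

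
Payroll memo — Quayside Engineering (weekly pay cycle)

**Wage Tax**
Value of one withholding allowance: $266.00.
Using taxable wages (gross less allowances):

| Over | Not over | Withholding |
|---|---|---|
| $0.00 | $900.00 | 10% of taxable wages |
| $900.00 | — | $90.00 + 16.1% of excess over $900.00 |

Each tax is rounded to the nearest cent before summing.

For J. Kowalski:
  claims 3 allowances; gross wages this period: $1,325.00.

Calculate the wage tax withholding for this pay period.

Wage Tax: taxable = $1,325.00 − 3×$266.00 = $527.00
  10% × $527.00 = $52.70

$52.70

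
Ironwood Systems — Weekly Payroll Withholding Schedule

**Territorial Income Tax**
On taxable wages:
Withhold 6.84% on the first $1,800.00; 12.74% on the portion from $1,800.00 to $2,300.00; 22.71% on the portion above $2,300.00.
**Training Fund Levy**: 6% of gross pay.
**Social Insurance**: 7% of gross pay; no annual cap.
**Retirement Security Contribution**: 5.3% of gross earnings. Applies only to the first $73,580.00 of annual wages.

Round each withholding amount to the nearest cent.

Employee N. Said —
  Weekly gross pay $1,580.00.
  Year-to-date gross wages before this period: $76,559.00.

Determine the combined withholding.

$313.47

Territorial Income Tax: taxable = $1,580.00
  6.84% × $1,580.00 = $108.07
Training Fund Levy: 6% × $1,580.00 = $94.80
Social Insurance: 7% × $1,580.00 = $110.60
Retirement Security Contribution: YTD $76,559.00 ≥ cap $73,580.00 → $0.00
Total: $108.07 + $94.80 + $110.60 + $0.00 = $313.47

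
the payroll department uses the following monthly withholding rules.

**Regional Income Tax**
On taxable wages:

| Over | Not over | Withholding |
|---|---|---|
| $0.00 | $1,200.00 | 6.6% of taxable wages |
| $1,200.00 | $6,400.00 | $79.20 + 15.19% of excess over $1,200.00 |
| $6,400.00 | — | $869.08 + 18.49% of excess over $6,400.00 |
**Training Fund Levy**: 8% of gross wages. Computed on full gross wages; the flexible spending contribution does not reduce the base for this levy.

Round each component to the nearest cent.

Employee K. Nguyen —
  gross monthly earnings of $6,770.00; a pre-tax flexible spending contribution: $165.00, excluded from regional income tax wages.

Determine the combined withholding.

$1,448.58

Regional Income Tax: taxable = $6,770.00 − $165.00 = $6,605.00
  $869.08 + 18.49% × ($6,605.00 − $6,400.00) = $869.08 + 18.49% × $205.00 = $906.98
Training Fund Levy: 8% × $6,770.00 = $541.60
Total: $906.98 + $541.60 = $1,448.58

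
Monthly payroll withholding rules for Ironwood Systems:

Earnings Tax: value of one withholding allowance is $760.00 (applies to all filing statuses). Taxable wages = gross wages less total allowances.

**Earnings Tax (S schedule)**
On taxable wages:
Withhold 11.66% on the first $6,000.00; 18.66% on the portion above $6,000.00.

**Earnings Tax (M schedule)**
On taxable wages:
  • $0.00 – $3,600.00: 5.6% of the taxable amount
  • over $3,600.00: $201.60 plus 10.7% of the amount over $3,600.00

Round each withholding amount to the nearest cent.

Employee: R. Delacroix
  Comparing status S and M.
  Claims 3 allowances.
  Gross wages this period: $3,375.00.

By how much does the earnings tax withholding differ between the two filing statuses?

$66.36

Earnings Tax (S): taxable = $3,375.00 − 3×$760.00 = $1,095.00
  11.66% × $1,095.00 = $127.68
Earnings Tax (M): taxable = $3,375.00 − 3×$760.00 = $1,095.00
  5.6% × $1,095.00 = $61.32
Difference: |$127.68 − $61.32| = $66.36 (higher under S)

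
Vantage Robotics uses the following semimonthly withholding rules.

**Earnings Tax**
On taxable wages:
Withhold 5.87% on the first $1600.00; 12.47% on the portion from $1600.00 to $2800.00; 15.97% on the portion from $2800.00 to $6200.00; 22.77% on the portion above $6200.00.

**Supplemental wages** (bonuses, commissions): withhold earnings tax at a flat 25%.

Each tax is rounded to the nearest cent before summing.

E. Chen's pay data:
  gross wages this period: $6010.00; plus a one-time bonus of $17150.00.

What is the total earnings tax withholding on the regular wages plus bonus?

Earnings Tax: taxable = $6010.00
  $243.56 + 15.97% × ($6010.00 − $2800.00) = $243.56 + 15.97% × $3210.00 = $756.20
Supplemental (25% flat on bonus): 25% × $17150.00 = $4287.50
Total earnings tax: $756.20 + $4287.50 = $5043.70

$5043.70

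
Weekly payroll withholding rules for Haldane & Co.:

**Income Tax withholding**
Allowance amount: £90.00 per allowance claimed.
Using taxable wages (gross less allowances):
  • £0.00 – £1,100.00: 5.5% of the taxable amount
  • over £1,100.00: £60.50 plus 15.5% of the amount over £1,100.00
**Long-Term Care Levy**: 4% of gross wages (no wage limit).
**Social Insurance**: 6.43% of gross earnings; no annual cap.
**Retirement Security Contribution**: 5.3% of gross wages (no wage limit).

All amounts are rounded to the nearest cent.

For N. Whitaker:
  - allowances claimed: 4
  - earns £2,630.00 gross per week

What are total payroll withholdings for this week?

Income Tax: taxable = £2,630.00 − 4×£90.00 = £2,270.00
  £60.50 + 15.5% × (£2,270.00 − £1,100.00) = £60.50 + 15.5% × £1,170.00 = £241.85
Long-Term Care Levy: 4% × £2,630.00 = £105.20
Social Insurance: 6.43% × £2,630.00 = £169.11
Retirement Security Contribution: 5.3% × £2,630.00 = £139.39
Total: £241.85 + £105.20 + £169.11 + £139.39 = £655.55

£655.55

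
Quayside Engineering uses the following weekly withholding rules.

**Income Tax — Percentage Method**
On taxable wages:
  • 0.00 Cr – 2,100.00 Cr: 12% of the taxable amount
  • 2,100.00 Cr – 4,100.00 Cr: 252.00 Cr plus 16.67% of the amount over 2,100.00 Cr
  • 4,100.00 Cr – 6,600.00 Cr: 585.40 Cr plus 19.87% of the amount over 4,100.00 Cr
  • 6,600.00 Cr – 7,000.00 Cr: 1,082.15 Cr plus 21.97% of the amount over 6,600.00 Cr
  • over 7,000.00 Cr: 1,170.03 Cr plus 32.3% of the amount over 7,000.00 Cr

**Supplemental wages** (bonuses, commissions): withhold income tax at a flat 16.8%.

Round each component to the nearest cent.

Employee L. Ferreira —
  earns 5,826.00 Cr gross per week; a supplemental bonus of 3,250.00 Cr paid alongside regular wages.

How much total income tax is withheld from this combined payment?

1,474.36 Cr

Income Tax: taxable = 5,826.00 Cr
  585.40 Cr + 19.87% × (5,826.00 Cr − 4,100.00 Cr) = 585.40 Cr + 19.87% × 1,726.00 Cr = 928.36 Cr
Supplemental (16.8% flat on bonus): 16.8% × 3,250.00 Cr = 546.00 Cr
Total income tax: 928.36 Cr + 546.00 Cr = 1,474.36 Cr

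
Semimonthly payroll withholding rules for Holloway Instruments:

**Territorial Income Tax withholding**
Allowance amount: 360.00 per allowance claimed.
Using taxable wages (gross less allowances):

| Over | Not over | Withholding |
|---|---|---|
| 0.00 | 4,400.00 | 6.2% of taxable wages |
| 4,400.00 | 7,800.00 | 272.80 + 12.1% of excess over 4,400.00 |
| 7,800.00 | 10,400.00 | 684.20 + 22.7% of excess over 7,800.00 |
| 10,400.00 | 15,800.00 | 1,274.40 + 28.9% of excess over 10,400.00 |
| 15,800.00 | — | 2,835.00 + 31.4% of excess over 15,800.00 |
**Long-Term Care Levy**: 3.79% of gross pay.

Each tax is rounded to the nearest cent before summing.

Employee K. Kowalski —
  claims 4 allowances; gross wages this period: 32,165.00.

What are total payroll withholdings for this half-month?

8,740.50

Territorial Income Tax: taxable = 32,165.00 − 4×360.00 = 30,725.00
  2,835.00 + 31.4% × (30,725.00 − 15,800.00) = 2,835.00 + 31.4% × 14,925.00 = 7,521.45
Long-Term Care Levy: 3.79% × 32,165.00 = 1,219.05
Total: 7,521.45 + 1,219.05 = 8,740.50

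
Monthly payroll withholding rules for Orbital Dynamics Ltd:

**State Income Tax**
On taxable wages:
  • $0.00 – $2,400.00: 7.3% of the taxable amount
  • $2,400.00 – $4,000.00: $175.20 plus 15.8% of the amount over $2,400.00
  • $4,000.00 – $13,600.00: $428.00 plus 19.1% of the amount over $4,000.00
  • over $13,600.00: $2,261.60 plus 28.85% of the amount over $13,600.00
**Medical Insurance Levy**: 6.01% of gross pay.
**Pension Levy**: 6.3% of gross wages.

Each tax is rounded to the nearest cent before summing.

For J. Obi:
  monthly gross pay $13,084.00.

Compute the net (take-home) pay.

$9,310.32

State Income Tax: taxable = $13,084.00
  $428.00 + 19.1% × ($13,084.00 − $4,000.00) = $428.00 + 19.1% × $9,084.00 = $2,163.04
Medical Insurance Levy: 6.01% × $13,084.00 = $786.35
Pension Levy: 6.3% × $13,084.00 = $824.29
Total withheld: $2,163.04 + $786.35 + $824.29 = $3,773.68
Net pay: $13,084.00 − $3,773.68 = $9,310.32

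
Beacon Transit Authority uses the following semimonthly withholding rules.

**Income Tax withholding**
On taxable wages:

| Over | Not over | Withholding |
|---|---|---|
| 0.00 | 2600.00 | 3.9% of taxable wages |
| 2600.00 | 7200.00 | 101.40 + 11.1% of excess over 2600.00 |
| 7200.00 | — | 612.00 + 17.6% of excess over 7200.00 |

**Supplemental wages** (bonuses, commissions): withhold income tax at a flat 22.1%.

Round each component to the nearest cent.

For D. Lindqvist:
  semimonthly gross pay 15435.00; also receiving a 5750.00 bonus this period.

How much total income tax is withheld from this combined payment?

3332.11

Income Tax: taxable = 15435.00
  612.00 + 17.6% × (15435.00 − 7200.00) = 612.00 + 17.6% × 8235.00 = 2061.36
Supplemental (22.1% flat on bonus): 22.1% × 5750.00 = 1270.75
Total income tax: 2061.36 + 1270.75 = 3332.11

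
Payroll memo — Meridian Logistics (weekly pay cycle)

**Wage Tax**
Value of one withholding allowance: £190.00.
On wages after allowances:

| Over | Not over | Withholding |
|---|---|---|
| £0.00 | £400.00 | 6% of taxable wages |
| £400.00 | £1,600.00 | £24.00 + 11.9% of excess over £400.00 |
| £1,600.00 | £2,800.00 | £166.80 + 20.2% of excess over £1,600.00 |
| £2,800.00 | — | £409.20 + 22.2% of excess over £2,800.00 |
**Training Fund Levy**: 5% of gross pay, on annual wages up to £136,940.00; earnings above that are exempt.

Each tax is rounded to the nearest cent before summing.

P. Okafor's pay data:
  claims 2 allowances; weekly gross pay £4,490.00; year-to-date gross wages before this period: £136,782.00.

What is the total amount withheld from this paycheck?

Wage Tax: taxable = £4,490.00 − 2×£190.00 = £4,110.00
  £409.20 + 22.2% × (£4,110.00 − £2,800.00) = £409.20 + 22.2% × £1,310.00 = £700.02
Training Fund Levy: cap £136,940.00 − YTD £136,782.00 = £158.00 subject; 5% × £158.00 = £7.90
Total: £700.02 + £7.90 = £707.92

£707.92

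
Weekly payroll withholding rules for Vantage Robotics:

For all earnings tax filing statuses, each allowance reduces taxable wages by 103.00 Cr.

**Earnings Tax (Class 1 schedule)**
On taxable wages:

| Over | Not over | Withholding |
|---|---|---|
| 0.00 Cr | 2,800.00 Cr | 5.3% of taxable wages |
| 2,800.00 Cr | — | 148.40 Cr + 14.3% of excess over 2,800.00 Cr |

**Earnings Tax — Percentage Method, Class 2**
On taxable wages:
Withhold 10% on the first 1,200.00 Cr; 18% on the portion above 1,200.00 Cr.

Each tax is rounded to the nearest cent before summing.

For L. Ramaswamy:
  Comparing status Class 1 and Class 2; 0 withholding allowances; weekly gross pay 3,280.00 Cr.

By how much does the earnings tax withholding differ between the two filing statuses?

Earnings Tax (Class 1): taxable = 3,280.00 Cr
  148.40 Cr + 14.3% × (3,280.00 Cr − 2,800.00 Cr) = 148.40 Cr + 14.3% × 480.00 Cr = 217.04 Cr
Earnings Tax (Class 2): taxable = 3,280.00 Cr
  120.00 Cr + 18% × (3,280.00 Cr − 1,200.00 Cr) = 120.00 Cr + 18% × 2,080.00 Cr = 494.40 Cr
Difference: |217.04 Cr − 494.40 Cr| = 277.36 Cr (higher under Class 2)

277.36 Cr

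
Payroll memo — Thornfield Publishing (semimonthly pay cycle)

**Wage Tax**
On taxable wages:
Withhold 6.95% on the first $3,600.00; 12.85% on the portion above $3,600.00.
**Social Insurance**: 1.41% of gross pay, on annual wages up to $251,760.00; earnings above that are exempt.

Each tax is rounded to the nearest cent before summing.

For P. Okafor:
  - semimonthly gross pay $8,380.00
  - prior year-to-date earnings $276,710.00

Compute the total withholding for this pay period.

$864.43

Wage Tax: taxable = $8,380.00
  $250.20 + 12.85% × ($8,380.00 − $3,600.00) = $250.20 + 12.85% × $4,780.00 = $864.43
Social Insurance: YTD $276,710.00 ≥ cap $251,760.00 → $0.00
Total: $864.43 + $0.00 = $864.43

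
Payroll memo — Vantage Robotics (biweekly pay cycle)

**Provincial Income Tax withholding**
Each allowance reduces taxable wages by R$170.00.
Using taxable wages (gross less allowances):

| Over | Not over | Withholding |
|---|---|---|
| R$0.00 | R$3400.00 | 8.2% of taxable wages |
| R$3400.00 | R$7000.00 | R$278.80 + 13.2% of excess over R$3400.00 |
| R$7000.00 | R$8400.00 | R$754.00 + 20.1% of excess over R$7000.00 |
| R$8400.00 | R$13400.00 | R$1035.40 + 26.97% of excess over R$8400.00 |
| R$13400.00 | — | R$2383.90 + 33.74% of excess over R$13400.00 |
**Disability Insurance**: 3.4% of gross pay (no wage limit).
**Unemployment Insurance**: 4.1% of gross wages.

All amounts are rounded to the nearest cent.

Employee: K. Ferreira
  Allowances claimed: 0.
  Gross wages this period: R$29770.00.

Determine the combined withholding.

R$10139.89

Provincial Income Tax: taxable = R$29770.00
  R$2383.90 + 33.74% × (R$29770.00 − R$13400.00) = R$2383.90 + 33.74% × R$16370.00 = R$7907.14
Disability Insurance: 3.4% × R$29770.00 = R$1012.18
Unemployment Insurance: 4.1% × R$29770.00 = R$1220.57
Total: R$7907.14 + R$1012.18 + R$1220.57 = R$10139.89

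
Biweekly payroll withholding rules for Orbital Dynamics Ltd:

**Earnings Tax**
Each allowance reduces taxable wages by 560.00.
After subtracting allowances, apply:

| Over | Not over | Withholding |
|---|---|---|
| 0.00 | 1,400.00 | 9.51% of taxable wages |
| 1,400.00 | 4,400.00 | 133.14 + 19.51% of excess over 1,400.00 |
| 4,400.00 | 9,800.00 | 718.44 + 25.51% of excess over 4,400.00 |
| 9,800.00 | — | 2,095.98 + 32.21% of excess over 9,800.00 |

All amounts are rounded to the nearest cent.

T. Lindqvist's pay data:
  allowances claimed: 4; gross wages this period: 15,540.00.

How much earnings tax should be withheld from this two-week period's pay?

Earnings Tax: taxable = 15,540.00 − 4×560.00 = 13,300.00
  2,095.98 + 32.21% × (13,300.00 − 9,800.00) = 2,095.98 + 32.21% × 3,500.00 = 3,223.33

3,223.33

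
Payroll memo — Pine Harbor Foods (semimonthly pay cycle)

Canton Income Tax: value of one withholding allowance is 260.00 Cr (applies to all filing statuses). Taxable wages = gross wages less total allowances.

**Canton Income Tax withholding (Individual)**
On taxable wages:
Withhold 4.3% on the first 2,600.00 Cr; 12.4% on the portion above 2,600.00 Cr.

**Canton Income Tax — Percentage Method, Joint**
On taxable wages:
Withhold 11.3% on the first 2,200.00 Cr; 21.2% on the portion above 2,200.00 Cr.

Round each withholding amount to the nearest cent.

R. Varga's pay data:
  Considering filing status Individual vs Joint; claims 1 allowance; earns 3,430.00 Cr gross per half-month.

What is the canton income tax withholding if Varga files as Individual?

Canton Income Tax (Individual): taxable = 3,430.00 Cr − 1×260.00 Cr = 3,170.00 Cr
  111.80 Cr + 12.4% × (3,170.00 Cr − 2,600.00 Cr) = 111.80 Cr + 12.4% × 570.00 Cr = 182.48 Cr

182.48 Cr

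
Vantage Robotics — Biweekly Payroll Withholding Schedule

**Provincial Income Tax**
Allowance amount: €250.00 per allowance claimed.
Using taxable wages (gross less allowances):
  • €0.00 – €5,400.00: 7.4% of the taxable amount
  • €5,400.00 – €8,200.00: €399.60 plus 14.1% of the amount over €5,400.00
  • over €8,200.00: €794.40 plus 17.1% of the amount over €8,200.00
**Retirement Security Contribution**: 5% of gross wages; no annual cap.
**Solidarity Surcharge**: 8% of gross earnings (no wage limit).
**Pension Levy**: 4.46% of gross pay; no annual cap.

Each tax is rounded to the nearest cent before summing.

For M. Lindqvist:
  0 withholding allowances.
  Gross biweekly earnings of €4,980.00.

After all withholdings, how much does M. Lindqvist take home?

Provincial Income Tax: taxable = €4,980.00
  7.4% × €4,980.00 = €368.52
Retirement Security Contribution: 5% × €4,980.00 = €249.00
Solidarity Surcharge: 8% × €4,980.00 = €398.40
Pension Levy: 4.46% × €4,980.00 = €222.11
Total withheld: €368.52 + €249.00 + €398.40 + €222.11 = €1,238.03
Net pay: €4,980.00 − €1,238.03 = €3,741.97

€3,741.97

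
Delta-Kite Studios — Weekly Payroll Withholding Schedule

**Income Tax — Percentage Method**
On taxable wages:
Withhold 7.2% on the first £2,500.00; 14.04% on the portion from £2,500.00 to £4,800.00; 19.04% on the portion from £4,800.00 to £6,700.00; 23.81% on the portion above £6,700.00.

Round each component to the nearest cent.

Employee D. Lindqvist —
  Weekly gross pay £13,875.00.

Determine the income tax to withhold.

Income Tax: taxable = £13,875.00
  £864.68 + 23.81% × (£13,875.00 − £6,700.00) = £864.68 + 23.81% × £7,175.00 = £2,573.05

£2,573.05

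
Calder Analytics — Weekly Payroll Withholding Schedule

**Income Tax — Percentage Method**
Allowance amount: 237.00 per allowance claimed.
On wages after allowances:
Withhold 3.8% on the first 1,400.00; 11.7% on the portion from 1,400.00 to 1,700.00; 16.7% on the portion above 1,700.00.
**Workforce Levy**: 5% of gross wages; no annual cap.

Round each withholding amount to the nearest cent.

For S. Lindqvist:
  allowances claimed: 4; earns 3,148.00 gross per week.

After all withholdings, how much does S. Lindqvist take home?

2,818.80

Income Tax: taxable = 3,148.00 − 4×237.00 = 2,200.00
  88.30 + 16.7% × (2,200.00 − 1,700.00) = 88.30 + 16.7% × 500.00 = 171.80
Workforce Levy: 5% × 3,148.00 = 157.40
Total withheld: 171.80 + 157.40 = 329.20
Net pay: 3,148.00 − 329.20 = 2,818.80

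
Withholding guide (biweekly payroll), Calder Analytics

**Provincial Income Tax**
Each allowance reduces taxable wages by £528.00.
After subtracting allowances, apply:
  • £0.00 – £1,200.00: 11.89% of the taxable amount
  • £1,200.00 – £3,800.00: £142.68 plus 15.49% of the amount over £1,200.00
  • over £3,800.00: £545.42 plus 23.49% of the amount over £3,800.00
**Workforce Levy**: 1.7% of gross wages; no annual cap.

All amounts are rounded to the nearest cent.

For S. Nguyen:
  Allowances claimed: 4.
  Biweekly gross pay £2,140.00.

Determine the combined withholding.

Provincial Income Tax: taxable = £2,140.00 − 4×£528.00 = £28.00
  11.89% × £28.00 = £3.33
Workforce Levy: 1.7% × £2,140.00 = £36.38
Total: £3.33 + £36.38 = £39.71

£39.71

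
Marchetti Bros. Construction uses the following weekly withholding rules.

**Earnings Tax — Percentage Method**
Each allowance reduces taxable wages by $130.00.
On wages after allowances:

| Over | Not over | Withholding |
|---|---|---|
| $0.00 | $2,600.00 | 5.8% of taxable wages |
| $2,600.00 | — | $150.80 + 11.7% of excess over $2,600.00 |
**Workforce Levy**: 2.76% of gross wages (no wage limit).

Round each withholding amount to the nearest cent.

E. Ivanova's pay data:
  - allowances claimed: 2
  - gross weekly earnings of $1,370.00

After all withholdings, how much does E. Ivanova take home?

Earnings Tax: taxable = $1,370.00 − 2×$130.00 = $1,110.00
  5.8% × $1,110.00 = $64.38
Workforce Levy: 2.76% × $1,370.00 = $37.81
Total withheld: $64.38 + $37.81 = $102.19
Net pay: $1,370.00 − $102.19 = $1,267.81

$1,267.81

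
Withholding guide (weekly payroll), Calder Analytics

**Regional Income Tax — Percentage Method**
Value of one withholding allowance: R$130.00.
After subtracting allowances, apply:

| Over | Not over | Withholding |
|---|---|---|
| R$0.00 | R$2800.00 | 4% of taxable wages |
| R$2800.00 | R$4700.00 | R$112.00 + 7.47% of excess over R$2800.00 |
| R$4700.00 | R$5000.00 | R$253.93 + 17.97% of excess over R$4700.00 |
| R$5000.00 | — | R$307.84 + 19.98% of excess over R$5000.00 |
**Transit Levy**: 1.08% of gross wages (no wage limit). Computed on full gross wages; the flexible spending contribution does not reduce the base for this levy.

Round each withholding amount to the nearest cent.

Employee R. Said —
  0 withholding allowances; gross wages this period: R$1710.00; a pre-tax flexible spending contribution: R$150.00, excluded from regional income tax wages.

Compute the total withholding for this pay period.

Regional Income Tax: taxable = R$1710.00 − R$150.00 = R$1560.00
  4% × R$1560.00 = R$62.40
Transit Levy: 1.08% × R$1710.00 = R$18.47
Total: R$62.40 + R$18.47 = R$80.87

R$80.87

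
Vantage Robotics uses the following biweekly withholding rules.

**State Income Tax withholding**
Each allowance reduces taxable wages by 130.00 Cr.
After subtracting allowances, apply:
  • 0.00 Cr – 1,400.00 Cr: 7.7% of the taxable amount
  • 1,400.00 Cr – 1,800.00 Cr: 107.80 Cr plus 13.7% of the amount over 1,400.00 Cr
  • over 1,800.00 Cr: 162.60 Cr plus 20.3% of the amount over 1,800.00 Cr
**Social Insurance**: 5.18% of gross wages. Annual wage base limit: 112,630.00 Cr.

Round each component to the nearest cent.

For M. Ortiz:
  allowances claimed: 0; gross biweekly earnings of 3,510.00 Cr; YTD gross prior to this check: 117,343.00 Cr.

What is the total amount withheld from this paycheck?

509.73 Cr

State Income Tax: taxable = 3,510.00 Cr
  162.60 Cr + 20.3% × (3,510.00 Cr − 1,800.00 Cr) = 162.60 Cr + 20.3% × 1,710.00 Cr = 509.73 Cr
Social Insurance: YTD 117,343.00 Cr ≥ cap 112,630.00 Cr → 0.00 Cr
Total: 509.73 Cr + 0.00 Cr = 509.73 Cr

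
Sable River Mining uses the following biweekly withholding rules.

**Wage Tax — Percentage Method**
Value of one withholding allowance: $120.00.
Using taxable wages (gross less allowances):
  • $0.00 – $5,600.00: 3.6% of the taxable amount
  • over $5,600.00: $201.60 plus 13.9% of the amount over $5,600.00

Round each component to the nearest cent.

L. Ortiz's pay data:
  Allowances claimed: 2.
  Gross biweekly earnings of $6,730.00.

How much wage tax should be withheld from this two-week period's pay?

Wage Tax: taxable = $6,730.00 − 2×$120.00 = $6,490.00
  $201.60 + 13.9% × ($6,490.00 − $5,600.00) = $201.60 + 13.9% × $890.00 = $325.31

$325.31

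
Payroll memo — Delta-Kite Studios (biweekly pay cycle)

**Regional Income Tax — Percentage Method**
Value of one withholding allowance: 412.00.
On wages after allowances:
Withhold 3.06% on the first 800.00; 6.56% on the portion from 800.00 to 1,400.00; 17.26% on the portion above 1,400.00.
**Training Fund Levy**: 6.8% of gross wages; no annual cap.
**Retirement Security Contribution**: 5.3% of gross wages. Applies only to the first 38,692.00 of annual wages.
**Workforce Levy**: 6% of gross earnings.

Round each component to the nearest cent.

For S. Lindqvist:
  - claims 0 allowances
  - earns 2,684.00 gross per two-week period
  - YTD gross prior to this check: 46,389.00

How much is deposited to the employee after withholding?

2,054.99

Regional Income Tax: taxable = 2,684.00
  63.84 + 17.26% × (2,684.00 − 1,400.00) = 63.84 + 17.26% × 1,284.00 = 285.46
Training Fund Levy: 6.8% × 2,684.00 = 182.51
Retirement Security Contribution: YTD 46,389.00 ≥ cap 38,692.00 → 0.00
Workforce Levy: 6% × 2,684.00 = 161.04
Total withheld: 285.46 + 182.51 + 0.00 + 161.04 = 629.01
Net pay: 2,684.00 − 629.01 = 2,054.99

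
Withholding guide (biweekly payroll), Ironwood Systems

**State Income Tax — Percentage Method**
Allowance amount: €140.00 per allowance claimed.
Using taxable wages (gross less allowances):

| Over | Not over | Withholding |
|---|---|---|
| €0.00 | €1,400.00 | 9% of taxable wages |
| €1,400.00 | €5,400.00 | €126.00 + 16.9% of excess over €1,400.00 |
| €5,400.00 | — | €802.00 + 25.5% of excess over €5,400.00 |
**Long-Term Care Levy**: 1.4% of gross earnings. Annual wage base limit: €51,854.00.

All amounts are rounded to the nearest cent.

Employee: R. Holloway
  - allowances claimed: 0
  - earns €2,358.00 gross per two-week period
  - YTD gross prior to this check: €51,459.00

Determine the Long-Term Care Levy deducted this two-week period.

Long-Term Care Levy: cap €51,854.00 − YTD €51,459.00 = €395.00 subject; 1.4% × €395.00 = €5.53

€5.53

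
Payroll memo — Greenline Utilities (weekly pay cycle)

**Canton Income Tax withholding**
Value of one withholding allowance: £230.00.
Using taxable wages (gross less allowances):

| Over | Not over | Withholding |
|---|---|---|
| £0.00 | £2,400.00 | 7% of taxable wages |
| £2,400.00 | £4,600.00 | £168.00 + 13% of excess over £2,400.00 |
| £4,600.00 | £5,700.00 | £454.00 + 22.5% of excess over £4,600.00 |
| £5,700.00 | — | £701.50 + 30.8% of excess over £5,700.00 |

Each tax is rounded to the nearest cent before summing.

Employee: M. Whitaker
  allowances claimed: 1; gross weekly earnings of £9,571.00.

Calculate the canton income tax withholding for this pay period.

Canton Income Tax: taxable = £9,571.00 − 1×£230.00 = £9,341.00
  £701.50 + 30.8% × (£9,341.00 − £5,700.00) = £701.50 + 30.8% × £3,641.00 = £1,822.93

£1,822.93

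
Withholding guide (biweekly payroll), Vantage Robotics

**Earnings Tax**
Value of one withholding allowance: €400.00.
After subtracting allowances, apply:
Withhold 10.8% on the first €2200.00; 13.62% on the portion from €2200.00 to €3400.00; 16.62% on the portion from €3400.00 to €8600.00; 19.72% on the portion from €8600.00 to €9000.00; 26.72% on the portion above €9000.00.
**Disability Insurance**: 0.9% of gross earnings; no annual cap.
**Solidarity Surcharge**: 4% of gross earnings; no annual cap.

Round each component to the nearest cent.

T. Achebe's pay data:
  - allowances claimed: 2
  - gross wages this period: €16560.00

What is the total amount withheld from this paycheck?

€3961.87

Earnings Tax: taxable = €16560.00 − 2×€400.00 = €15760.00
  €1344.16 + 26.72% × (€15760.00 − €9000.00) = €1344.16 + 26.72% × €6760.00 = €3150.43
Disability Insurance: 0.9% × €16560.00 = €149.04
Solidarity Surcharge: 4% × €16560.00 = €662.40
Total: €3150.43 + €149.04 + €662.40 = €3961.87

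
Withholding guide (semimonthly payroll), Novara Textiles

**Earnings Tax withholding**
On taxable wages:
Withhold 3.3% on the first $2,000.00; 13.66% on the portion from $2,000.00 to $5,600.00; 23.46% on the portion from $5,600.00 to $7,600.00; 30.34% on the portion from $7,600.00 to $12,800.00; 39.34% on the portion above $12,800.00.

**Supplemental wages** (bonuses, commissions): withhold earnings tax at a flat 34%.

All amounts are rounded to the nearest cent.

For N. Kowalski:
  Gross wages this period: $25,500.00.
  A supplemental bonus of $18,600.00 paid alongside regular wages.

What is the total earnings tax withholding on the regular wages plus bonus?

$13,924.82

Earnings Tax: taxable = $25,500.00
  $2,604.64 + 39.34% × ($25,500.00 − $12,800.00) = $2,604.64 + 39.34% × $12,700.00 = $7,600.82
Supplemental (34% flat on bonus): 34% × $18,600.00 = $6,324.00
Total earnings tax: $7,600.82 + $6,324.00 = $13,924.82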